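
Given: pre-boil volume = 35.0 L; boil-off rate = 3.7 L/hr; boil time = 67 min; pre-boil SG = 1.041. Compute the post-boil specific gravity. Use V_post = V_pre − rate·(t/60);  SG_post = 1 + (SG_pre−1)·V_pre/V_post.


V_post = 35.0 − 3.7·(67/60) = 30.8683
SG_post = 1 + (1.041 − 1)·35.0/30.8683

1.0465


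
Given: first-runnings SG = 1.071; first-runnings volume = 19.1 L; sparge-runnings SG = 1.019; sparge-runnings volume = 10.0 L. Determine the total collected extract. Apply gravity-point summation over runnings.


total = Σ (SG_i − 1)·1000·V_i
first = (1.071 − 1)·1000·19.1 = 1356.1000
sparge = (1.019 − 1)·1000·10.0 = 190.0000
total = 1356.1000 + 190.0000

1546.1000 gravity·L


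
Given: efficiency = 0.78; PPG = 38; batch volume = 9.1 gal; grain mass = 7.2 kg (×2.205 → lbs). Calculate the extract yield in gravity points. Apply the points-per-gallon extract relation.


points = lbs × PPG × eff / vol
lbs = 7.2 × 2.205 = 15.8760
points = 15.8760 × 38 × 0.78 / 9.1

51.7104 points


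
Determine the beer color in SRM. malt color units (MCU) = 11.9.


SRM = 1.4922 · MCU^0.6859
SRM = 1.4922 · 11.9^0.6859

8.1573 SRM


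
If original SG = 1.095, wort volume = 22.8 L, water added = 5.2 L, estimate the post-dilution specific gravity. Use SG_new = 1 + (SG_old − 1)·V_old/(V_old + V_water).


pts = (1.095 − 1)·1000·22.8/(22.8 + 5.2) = 77.3571
SG_new = 1 + 77.3571/1000

1.0774


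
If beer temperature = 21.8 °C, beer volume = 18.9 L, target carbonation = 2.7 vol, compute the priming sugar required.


residual = 14.695·(0.01821 + 0.09011·e^(−0.04·T));  sugar = (target − residual)·4.0·V
residual = 14.695·(0.01821 + 0.09011·e^(−0.04·21.8)) = 0.8212
sugar = (2.7 − 0.8212)·4.0·18.9

142.0336 g


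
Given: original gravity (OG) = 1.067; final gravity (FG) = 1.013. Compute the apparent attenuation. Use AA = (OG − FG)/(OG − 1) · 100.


AA = (1.067 − 1.013)/(1.067 − 1) · 100

80.5970 %


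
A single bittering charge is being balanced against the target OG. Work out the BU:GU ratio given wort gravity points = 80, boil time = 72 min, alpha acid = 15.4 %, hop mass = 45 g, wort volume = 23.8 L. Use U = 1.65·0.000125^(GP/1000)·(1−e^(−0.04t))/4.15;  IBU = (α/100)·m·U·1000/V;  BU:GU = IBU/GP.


U = 1.65·0.000125^(80/1000)·(1−e^(−0.04·72))/4.15 = 0.1829
IBU = (15.4/100)·45·0.1829·1000/23.8 = 53.2421
BU:GU = 53.2421/80

0.6655


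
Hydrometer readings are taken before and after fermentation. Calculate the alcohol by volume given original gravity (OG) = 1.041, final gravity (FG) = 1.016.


ABV = (OG − FG) · 131.25
ABV = (1.041 − 1.016) · 131.25

3.2812 % ABV


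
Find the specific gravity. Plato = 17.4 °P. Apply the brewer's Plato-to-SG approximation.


SG = 259/(259 − P)
SG = 259/(259 − 17.4)

1.0720


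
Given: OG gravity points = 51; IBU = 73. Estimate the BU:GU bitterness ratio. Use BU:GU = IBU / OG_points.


BU:GU = 73 / 51

1.4314


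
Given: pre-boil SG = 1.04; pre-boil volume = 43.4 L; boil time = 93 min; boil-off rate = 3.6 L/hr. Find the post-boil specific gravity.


V_post = V_pre − rate·(t/60);  SG_post = 1 + (SG_pre−1)·V_pre/V_post
V_post = 43.4 − 3.6·(93/60) = 37.8200
SG_post = 1 + (1.04 − 1)·43.4/37.8200

1.0459


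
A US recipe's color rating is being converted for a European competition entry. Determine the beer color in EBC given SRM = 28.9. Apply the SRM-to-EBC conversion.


EBC = SRM · 1.97
EBC = 28.9 · 1.97

56.9330 EBC


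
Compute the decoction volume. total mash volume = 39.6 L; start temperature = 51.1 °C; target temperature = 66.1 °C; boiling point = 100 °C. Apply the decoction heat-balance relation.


V_dec = V_total·(T_target − T_start)/(T_boil − T_start)
V_dec = 39.6·(66.1 − 51.1)/(100 − 51.1)

12.1472 L


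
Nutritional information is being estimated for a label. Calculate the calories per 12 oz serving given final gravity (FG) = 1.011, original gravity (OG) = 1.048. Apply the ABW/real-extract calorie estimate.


ABW = (OG−FG)·131.25·0.79/FG;  °P = 259 − 259/SG (for OG→OE and FG→AE);  RE = 0.1808·OE + 0.8192·AE;  Cal = (6.9·ABW + 4·(RE−0.1))·FG·3.55
ABW = (1.048 − 1.011)·131.25·0.79/1.011 = 3.7947
OE = 259 − 259/1.048 = 11.8626 °P
AE = 259 − 259/1.011 = 2.8180 °P
RE = 0.1808·11.8626 + 0.8192·2.8180 = 4.4533 °P
Cal = (6.9·3.7947 + 4·(4.4533−0.1))·1.011·3.55

156.4699 kcal


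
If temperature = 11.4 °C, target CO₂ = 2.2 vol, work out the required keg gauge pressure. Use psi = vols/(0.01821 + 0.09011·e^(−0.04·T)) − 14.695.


psi = 2.2/(0.01821 + 0.09011·e^(−0.04·11.4)) − 14.695

14.5126 psi


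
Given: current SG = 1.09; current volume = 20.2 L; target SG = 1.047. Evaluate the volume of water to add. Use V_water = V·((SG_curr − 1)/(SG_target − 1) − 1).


V_water = 20.2·((1.09 − 1)/(1.047 − 1) − 1)

18.4809 L


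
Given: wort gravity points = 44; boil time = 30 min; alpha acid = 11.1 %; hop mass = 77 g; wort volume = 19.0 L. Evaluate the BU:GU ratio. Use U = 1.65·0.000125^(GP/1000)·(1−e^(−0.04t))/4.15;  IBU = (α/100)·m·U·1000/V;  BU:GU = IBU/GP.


U = 1.65·0.000125^(44/1000)·(1−e^(−0.04·30))/4.15 = 0.1871
IBU = (11.1/100)·77·0.1871·1000/19.0 = 84.1621
BU:GU = 84.1621/44

1.9128


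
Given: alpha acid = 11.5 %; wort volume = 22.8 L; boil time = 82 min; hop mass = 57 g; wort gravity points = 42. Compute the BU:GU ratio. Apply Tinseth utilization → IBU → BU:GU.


U = 1.65·0.000125^(GP/1000)·(1−e^(−0.04t))/4.15;  IBU = (α/100)·m·U·1000/V;  BU:GU = IBU/GP
U = 1.65·0.000125^(42/1000)·(1−e^(−0.04·82))/4.15 = 0.2623
IBU = (11.5/100)·57·0.2623·1000/22.8 = 75.4200
BU:GU = 75.4200/42

1.7957


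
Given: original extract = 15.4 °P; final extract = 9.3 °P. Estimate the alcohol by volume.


SG = 259/(259 − P);  ABV = (OG − FG)·131.25
OG = 259/(259 − 15.4) = 1.0632
FG = 259/(259 − 9.3) = 1.0372
ABV = (1.0632 − 1.0372)·131.25

3.4090 % ABV


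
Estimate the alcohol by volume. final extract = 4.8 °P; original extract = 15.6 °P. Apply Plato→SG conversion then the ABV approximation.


SG = 259/(259 − P);  ABV = (OG − FG)·131.25
OG = 259/(259 − 15.6) = 1.0641
FG = 259/(259 − 4.8) = 1.0189
ABV = (1.0641 − 1.0189)·131.25

5.9337 % ABV


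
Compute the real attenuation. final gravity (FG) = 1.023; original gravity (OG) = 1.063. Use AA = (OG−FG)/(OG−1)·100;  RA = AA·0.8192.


AA = (1.063 − 1.023)/(1.063 − 1)·100 = 63.4921
RA = 63.4921·0.8192

52.0127 %


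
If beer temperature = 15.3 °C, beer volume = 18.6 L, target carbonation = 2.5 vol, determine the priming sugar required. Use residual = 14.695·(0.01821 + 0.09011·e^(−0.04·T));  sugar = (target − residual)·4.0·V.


residual = 14.695·(0.01821 + 0.09011·e^(−0.04·15.3)) = 0.9856
sugar = (2.5 − 0.9856)·4.0·18.6

112.6680 g


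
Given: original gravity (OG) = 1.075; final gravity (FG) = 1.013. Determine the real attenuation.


AA = (OG−FG)/(OG−1)·100;  RA = AA·0.8192
AA = (1.075 − 1.013)/(1.075 − 1)·100 = 82.6667
RA = 82.6667·0.8192

67.7205 %


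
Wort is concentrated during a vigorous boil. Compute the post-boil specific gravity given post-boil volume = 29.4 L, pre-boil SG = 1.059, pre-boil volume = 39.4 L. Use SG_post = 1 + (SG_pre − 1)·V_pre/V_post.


pts_pre = (1.059 − 1)·1000 = 59.0000
pts_post = 59.0000·39.4/29.4 = 79.0680
SG_post = 1 + 79.0680/1000

1.0791


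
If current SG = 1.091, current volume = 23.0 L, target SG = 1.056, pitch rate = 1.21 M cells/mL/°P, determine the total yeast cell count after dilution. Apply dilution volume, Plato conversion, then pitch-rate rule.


V_w = V·((SG_c−1)/(SG_t−1)−1);  °P = 259 − 259/SG_t;  cells = rate·(V+V_w)·°P
V_w = 23.0·((1.091−1)/(1.056−1)−1) = 14.3750
V_final = 23.0 + 14.3750 = 37.3750
°P = 259 − 259/1.056 = 13.7348
cells = 1.21·37.3750·13.7348

621.1414 billion cells


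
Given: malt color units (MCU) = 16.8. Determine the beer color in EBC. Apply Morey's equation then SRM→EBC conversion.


SRM = 1.4922·MCU^0.6859;  EBC = SRM·1.97
SRM = 1.4922·16.8^0.6859 = 10.3340
EBC = 10.3340·1.97

20.3579 EBC


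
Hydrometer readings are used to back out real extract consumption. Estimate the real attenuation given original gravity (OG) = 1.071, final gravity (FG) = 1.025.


AA = (OG−FG)/(OG−1)·100;  RA = AA·0.8192
AA = (1.071 − 1.025)/(1.071 − 1)·100 = 64.7887
RA = 64.7887·0.8192

53.0749 %


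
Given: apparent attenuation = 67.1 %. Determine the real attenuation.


RA = AA · 0.8192
RA = 67.1 · 0.8192

54.9683 %


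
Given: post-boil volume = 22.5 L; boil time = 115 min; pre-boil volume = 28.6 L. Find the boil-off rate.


rate = (V_pre − V_post) / (t_min/60)
rate = (28.6 − 22.5) / (115/60)

3.1826 L/hr


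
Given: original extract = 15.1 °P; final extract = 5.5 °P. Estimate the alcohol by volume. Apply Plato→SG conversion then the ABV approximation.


SG = 259/(259 − P);  ABV = (OG − FG)·131.25
OG = 259/(259 − 15.1) = 1.0619
FG = 259/(259 − 5.5) = 1.0217
ABV = (1.0619 − 1.0217)·131.25

5.2781 % ABV


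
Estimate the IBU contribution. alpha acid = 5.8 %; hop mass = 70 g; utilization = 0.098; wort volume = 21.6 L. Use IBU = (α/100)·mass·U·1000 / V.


IBU = (5.8/100)·70·0.098·1000 / 21.6

18.4204 IBU


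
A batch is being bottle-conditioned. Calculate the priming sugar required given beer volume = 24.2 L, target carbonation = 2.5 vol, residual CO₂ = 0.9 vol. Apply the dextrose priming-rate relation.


sugar = (target − residual)·4.0·V
sugar = (2.5 − 0.9)·4.0·24.2

154.8800 g


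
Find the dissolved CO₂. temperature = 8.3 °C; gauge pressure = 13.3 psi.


vols = (P + 14.695)·(0.01821 + 0.09011·e^(−0.04·T))
vols = (13.3 + 14.695)·(0.01821 + 0.09011·e^(−0.04·8.3))

2.3197 volumes


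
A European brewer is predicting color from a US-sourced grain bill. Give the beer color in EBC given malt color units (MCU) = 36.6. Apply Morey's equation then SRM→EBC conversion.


SRM = 1.4922·MCU^0.6859;  EBC = SRM·1.97
SRM = 1.4922·36.6^0.6859 = 17.6286
EBC = 17.6286·1.97

34.7284 EBC


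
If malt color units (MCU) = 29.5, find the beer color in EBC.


SRM = 1.4922·MCU^0.6859;  EBC = SRM·1.97
SRM = 1.4922·29.5^0.6859 = 15.2047
EBC = 15.2047·1.97

29.9533 EBC


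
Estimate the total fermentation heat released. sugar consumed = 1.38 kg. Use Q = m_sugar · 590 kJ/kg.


Q = 1.38 · 590

814.2000 kJ


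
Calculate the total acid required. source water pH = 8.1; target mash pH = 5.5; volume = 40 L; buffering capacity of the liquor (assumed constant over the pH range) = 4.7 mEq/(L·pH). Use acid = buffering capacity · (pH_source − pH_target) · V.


acid = 4.7 · (8.1 − 5.5) · 40

488.8000 mEq


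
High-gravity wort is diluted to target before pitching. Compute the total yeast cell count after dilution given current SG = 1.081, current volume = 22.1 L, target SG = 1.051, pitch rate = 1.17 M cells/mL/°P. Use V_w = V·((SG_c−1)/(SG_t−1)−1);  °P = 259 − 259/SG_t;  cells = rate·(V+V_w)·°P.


V_w = 22.1·((1.081−1)/(1.051−1)−1) = 13.0000
V_final = 22.1 + 13.0000 = 35.1000
°P = 259 − 259/1.051 = 12.5680
cells = 1.17·35.1000·12.5680

516.1313 billion cells


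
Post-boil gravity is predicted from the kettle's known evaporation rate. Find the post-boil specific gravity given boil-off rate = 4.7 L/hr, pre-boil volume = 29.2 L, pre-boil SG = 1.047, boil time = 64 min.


V_post = V_pre − rate·(t/60);  SG_post = 1 + (SG_pre−1)·V_pre/V_post
V_post = 29.2 − 4.7·(64/60) = 24.1867
SG_post = 1 + (1.047 − 1)·29.2/24.1867

1.0567


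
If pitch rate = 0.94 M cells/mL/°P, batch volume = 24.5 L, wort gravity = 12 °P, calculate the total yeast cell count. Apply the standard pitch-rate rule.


cells (billions) = rate · V_L · °P
cells = 0.94 · 24.5 · 12

276.3600 billion cells


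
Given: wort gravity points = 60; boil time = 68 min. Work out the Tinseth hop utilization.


U = 1.65·0.000125^(GP/1000) · (1 − e^(−0.04·t))/4.15
bigness = 1.65·0.000125^(60/1000) = 0.9623
boil_factor = (1 − e^(−0.04·68))/4.15 = 0.2251
U = 0.9623 · 0.2251

0.2166


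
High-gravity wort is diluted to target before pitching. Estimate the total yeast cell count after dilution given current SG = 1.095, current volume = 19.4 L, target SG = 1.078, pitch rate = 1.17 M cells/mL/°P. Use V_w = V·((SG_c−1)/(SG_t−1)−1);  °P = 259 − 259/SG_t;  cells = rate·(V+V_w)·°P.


V_w = 19.4·((1.095−1)/(1.078−1)−1) = 4.2282
V_final = 19.4 + 4.2282 = 23.6282
°P = 259 − 259/1.078 = 18.7403
cells = 1.17·23.6282·18.7403

518.0745 billion cells


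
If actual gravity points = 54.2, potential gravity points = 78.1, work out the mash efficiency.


efficiency = actual / potential × 100
efficiency = 54.2 / 78.1 × 100

69.3982 %


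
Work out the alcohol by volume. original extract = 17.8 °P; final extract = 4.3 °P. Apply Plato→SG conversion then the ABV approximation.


SG = 259/(259 − P);  ABV = (OG − FG)·131.25
OG = 259/(259 − 17.8) = 1.0738
FG = 259/(259 − 4.3) = 1.0169
ABV = (1.0738 − 1.0169)·131.25

7.4701 % ABV


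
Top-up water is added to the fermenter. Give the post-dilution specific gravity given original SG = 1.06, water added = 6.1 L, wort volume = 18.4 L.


SG_new = 1 + (SG_old − 1)·V_old/(V_old + V_water)
pts = (1.06 − 1)·1000·18.4/(18.4 + 6.1) = 45.0612
SG_new = 1 + 45.0612/1000

1.0451


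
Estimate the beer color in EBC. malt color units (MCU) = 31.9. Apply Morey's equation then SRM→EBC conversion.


SRM = 1.4922·MCU^0.6859;  EBC = SRM·1.97
SRM = 1.4922·31.9^0.6859 = 16.0427
EBC = 16.0427·1.97

31.6041 EBC


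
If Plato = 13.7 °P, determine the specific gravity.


SG = 259/(259 − P)
SG = 259/(259 − 13.7)

1.0558


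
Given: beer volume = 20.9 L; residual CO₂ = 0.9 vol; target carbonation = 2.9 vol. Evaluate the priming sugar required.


sugar = (target − residual)·4.0·V
sugar = (2.9 − 0.9)·4.0·20.9

167.2000 g


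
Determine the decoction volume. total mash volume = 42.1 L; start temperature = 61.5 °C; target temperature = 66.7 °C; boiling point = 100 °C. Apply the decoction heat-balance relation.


V_dec = V_total·(T_target − T_start)/(T_boil − T_start)
V_dec = 42.1·(66.7 − 61.5)/(100 − 61.5)

5.6862 L


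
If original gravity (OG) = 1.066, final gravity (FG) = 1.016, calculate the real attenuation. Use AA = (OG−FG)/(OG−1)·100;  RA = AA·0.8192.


AA = (1.066 − 1.016)/(1.066 − 1)·100 = 75.7576
RA = 75.7576·0.8192

62.0606 %


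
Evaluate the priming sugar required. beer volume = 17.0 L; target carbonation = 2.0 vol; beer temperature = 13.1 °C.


residual = 14.695·(0.01821 + 0.09011·e^(−0.04·T));  sugar = (target − residual)·4.0·V
residual = 14.695·(0.01821 + 0.09011·e^(−0.04·13.1)) = 1.0517
sugar = (2.0 − 1.0517)·4.0·17.0

64.4846 g


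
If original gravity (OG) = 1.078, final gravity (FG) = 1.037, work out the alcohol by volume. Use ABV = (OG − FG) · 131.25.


ABV = (1.078 − 1.037) · 131.25

5.3813 % ABV


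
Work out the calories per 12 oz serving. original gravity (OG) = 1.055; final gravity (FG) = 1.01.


ABW = (OG−FG)·131.25·0.79/FG;  °P = 259 − 259/SG (for OG→OE and FG→AE);  RE = 0.1808·OE + 0.8192·AE;  Cal = (6.9·ABW + 4·(RE−0.1))·FG·3.55
ABW = (1.055 − 1.01)·131.25·0.79/1.01 = 4.6197
OE = 259 − 259/1.055 = 13.5024 °P
AE = 259 − 259/1.01 = 2.5644 °P
RE = 0.1808·13.5024 + 0.8192·2.5644 = 4.5419 °P
Cal = (6.9·4.6197 + 4·(4.5419−0.1))·1.01·3.55

177.9986 kcal


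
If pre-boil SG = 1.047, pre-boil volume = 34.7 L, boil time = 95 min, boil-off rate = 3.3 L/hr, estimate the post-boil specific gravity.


V_post = V_pre − rate·(t/60);  SG_post = 1 + (SG_pre−1)·V_pre/V_post
V_post = 34.7 − 3.3·(95/60) = 29.4750
SG_post = 1 + (1.047 − 1)·34.7/29.4750

1.0553


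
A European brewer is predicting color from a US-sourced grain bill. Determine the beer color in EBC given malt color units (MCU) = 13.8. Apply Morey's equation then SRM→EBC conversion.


SRM = 1.4922·MCU^0.6859;  EBC = SRM·1.97
SRM = 1.4922·13.8^0.6859 = 9.0296
EBC = 9.0296·1.97

17.7884 EBC


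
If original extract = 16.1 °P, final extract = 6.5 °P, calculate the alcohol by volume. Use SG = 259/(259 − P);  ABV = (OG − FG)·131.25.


OG = 259/(259 − 16.1) = 1.0663
FG = 259/(259 − 6.5) = 1.0257
ABV = (1.0663 − 1.0257)·131.25

5.3209 % ABV


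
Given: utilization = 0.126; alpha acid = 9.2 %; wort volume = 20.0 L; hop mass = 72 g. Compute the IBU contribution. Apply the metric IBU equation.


IBU = (α/100)·mass·U·1000 / V
IBU = (9.2/100)·72·0.126·1000 / 20.0

41.7312 IBU


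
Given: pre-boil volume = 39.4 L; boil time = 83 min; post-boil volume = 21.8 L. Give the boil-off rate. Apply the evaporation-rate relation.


rate = (V_pre − V_post) / (t_min/60)
rate = (39.4 − 21.8) / (83/60)

12.7229 L/hr


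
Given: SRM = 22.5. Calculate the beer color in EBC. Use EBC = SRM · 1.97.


EBC = 22.5 · 1.97

44.3250 EBC


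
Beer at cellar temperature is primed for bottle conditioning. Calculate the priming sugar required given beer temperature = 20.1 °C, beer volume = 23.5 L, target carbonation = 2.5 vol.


residual = 14.695·(0.01821 + 0.09011·e^(−0.04·T));  sugar = (target − residual)·4.0·V
residual = 14.695·(0.01821 + 0.09011·e^(−0.04·20.1)) = 0.8602
sugar = (2.5 − 0.8602)·4.0·23.5

154.1405 g


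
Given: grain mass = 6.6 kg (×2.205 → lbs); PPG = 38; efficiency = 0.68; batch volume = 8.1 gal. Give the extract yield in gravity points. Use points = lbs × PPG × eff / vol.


lbs = 6.6 × 2.205 = 14.5530
points = 14.5530 × 38 × 0.68 / 8.1

46.4259 points


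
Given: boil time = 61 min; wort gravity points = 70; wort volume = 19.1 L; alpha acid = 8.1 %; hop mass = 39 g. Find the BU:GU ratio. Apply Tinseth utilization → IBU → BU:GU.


U = 1.65·0.000125^(GP/1000)·(1−e^(−0.04t))/4.15;  IBU = (α/100)·m·U·1000/V;  BU:GU = IBU/GP
U = 1.65·0.000125^(70/1000)·(1−e^(−0.04·61))/4.15 = 0.1935
IBU = (8.1/100)·39·0.1935·1000/19.1 = 31.9985
BU:GU = 31.9985/70

0.4571


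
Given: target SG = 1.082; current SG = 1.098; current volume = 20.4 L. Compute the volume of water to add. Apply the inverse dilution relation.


V_water = V·((SG_curr − 1)/(SG_target − 1) − 1)
V_water = 20.4·((1.098 − 1)/(1.082 − 1) − 1)

3.9805 L


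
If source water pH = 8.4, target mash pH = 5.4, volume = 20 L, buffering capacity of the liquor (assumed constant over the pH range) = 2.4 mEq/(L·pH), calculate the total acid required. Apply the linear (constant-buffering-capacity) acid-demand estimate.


acid = buffering capacity · (pH_source − pH_target) · V
acid = 2.4 · (8.4 − 5.4) · 20

144.0000 mEq


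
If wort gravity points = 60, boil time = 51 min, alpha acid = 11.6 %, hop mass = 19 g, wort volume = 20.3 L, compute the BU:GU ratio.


U = 1.65·0.000125^(GP/1000)·(1−e^(−0.04t))/4.15;  IBU = (α/100)·m·U·1000/V;  BU:GU = IBU/GP
U = 1.65·0.000125^(60/1000)·(1−e^(−0.04·51))/4.15 = 0.2017
IBU = (11.6/100)·19·0.2017·1000/20.3 = 21.9014
BU:GU = 21.9014/60

0.3650


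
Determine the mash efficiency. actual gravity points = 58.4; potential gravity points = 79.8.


efficiency = actual / potential × 100
efficiency = 58.4 / 79.8 × 100

73.1830 %


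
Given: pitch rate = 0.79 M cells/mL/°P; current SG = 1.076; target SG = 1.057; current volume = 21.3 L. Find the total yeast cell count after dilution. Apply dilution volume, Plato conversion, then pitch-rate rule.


V_w = V·((SG_c−1)/(SG_t−1)−1);  °P = 259 − 259/SG_t;  cells = rate·(V+V_w)·°P
V_w = 21.3·((1.076−1)/(1.057−1)−1) = 7.1000
V_final = 21.3 + 7.1000 = 28.4000
°P = 259 − 259/1.057 = 13.9669
cells = 0.79·28.4000·13.9669

313.3611 billion cells


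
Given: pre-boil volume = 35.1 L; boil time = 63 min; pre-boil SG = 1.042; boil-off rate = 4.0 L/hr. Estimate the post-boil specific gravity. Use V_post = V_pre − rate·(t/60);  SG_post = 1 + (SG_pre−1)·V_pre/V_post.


V_post = 35.1 − 4.0·(63/60) = 30.9000
SG_post = 1 + (1.042 − 1)·35.1/30.9000

1.0477


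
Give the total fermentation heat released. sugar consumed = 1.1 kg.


Q = m_sugar · 590 kJ/kg
Q = 1.1 · 590

649.0000 kJ


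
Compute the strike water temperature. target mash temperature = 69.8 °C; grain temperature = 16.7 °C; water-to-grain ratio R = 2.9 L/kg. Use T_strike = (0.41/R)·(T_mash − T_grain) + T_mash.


T_strike = (0.41/2.9)·(69.8 − 16.7) + 69.8

77.3072 °C


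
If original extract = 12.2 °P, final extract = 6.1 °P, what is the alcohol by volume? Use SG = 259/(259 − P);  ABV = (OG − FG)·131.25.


OG = 259/(259 − 12.2) = 1.0494
FG = 259/(259 − 6.1) = 1.0241
ABV = (1.0494 − 1.0241)·131.25

3.3223 % ABV


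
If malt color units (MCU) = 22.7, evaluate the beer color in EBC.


SRM = 1.4922·MCU^0.6859;  EBC = SRM·1.97
SRM = 1.4922·22.7^0.6859 = 12.7036
EBC = 12.7036·1.97

25.0260 EBC


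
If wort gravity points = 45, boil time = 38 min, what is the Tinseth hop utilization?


U = 1.65·0.000125^(GP/1000) · (1 − e^(−0.04·t))/4.15
bigness = 1.65·0.000125^(45/1000) = 1.1011
boil_factor = (1 − e^(−0.04·38))/4.15 = 0.1883
U = 1.1011 · 0.1883

0.2073


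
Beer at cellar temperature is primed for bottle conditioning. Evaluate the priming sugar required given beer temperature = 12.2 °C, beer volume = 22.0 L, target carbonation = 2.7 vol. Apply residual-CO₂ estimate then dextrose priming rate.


residual = 14.695·(0.01821 + 0.09011·e^(−0.04·T));  sugar = (target − residual)·4.0·V
residual = 14.695·(0.01821 + 0.09011·e^(−0.04·12.2)) = 1.0804
sugar = (2.7 − 1.0804)·4.0·22.0

142.5213 g


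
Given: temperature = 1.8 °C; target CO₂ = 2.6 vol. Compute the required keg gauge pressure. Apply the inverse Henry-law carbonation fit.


psi = vols/(0.01821 + 0.09011·e^(−0.04·T)) − 14.695
psi = 2.6/(0.01821 + 0.09011·e^(−0.04·1.8)) − 14.695

10.7802 psi


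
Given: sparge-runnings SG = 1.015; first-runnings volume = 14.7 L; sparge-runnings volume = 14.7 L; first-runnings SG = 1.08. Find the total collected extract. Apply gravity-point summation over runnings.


total = Σ (SG_i − 1)·1000·V_i
first = (1.08 − 1)·1000·14.7 = 1176.0000
sparge = (1.015 − 1)·1000·14.7 = 220.5000
total = 1176.0000 + 220.5000

1396.5000 gravity·L


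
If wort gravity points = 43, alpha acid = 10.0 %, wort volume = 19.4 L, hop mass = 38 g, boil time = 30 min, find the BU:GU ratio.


U = 1.65·0.000125^(GP/1000)·(1−e^(−0.04t))/4.15;  IBU = (α/100)·m·U·1000/V;  BU:GU = IBU/GP
U = 1.65·0.000125^(43/1000)·(1−e^(−0.04·30))/4.15 = 0.1888
IBU = (10.0/100)·38·0.1888·1000/19.4 = 36.9778
BU:GU = 36.9778/43

0.8599


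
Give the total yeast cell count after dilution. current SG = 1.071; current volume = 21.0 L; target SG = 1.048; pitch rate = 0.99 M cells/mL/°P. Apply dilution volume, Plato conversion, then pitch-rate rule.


V_w = V·((SG_c−1)/(SG_t−1)−1);  °P = 259 − 259/SG_t;  cells = rate·(V+V_w)·°P
V_w = 21.0·((1.071−1)/(1.048−1)−1) = 10.0625
V_final = 21.0 + 10.0625 = 31.0625
°P = 259 − 259/1.048 = 11.8626
cells = 0.99·31.0625·11.8626

364.7971 billion cells


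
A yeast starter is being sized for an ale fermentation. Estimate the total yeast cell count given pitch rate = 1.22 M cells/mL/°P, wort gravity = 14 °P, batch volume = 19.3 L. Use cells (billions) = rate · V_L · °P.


cells = 1.22 · 19.3 · 14

329.6440 billion cells


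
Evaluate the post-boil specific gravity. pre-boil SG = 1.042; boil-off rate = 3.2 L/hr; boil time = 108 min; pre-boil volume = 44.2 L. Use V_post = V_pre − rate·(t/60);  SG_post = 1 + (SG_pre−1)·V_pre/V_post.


V_post = 44.2 − 3.2·(108/60) = 38.4400
SG_post = 1 + (1.042 − 1)·44.2/38.4400

1.0483


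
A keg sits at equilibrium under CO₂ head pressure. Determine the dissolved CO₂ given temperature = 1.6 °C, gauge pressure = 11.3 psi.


vols = (P + 14.695)·(0.01821 + 0.09011·e^(−0.04·T))
vols = (11.3 + 14.695)·(0.01821 + 0.09011·e^(−0.04·1.6))

2.6706 volumes


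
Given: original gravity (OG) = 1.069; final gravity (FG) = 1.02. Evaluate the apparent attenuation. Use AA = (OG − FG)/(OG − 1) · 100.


AA = (1.069 − 1.02)/(1.069 − 1) · 100

71.0145 %


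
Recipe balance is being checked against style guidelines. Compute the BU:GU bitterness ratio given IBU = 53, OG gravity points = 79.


BU:GU = IBU / OG_points
BU:GU = 53 / 79

0.6709


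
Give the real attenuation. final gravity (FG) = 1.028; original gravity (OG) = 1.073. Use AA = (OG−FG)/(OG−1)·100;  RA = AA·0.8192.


AA = (1.073 − 1.028)/(1.073 − 1)·100 = 61.6438
RA = 61.6438·0.8192

50.4986 %


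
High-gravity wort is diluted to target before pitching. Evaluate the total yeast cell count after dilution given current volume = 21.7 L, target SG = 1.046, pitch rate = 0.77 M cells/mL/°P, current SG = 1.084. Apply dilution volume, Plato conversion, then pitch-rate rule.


V_w = V·((SG_c−1)/(SG_t−1)−1);  °P = 259 − 259/SG_t;  cells = rate·(V+V_w)·°P
V_w = 21.7·((1.084−1)/(1.046−1)−1) = 17.9261
V_final = 21.7 + 17.9261 = 39.6261
°P = 259 − 259/1.046 = 11.3901
cells = 0.77·39.6261·11.3901

347.5344 billion cells


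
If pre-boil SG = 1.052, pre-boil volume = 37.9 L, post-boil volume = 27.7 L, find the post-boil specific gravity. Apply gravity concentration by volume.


SG_post = 1 + (SG_pre − 1)·V_pre/V_post
pts_pre = (1.052 − 1)·1000 = 52.0000
pts_post = 52.0000·37.9/27.7 = 71.1480
SG_post = 1 + 71.1480/1000

1.0711


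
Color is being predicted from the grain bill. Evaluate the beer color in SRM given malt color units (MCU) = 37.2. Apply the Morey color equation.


SRM = 1.4922 · MCU^0.6859
SRM = 1.4922 · 37.2^0.6859

17.8264 SRM


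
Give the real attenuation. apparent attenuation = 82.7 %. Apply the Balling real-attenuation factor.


RA = AA · 0.8192
RA = 82.7 · 0.8192

67.7478 %


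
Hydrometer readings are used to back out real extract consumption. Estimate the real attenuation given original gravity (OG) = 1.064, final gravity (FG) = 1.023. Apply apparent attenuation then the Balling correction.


AA = (OG−FG)/(OG−1)·100;  RA = AA·0.8192
AA = (1.064 − 1.023)/(1.064 − 1)·100 = 64.0625
RA = 64.0625·0.8192

52.4800 %


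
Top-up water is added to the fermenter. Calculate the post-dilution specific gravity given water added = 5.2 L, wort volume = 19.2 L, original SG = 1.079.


SG_new = 1 + (SG_old − 1)·V_old/(V_old + V_water)
pts = (1.079 − 1)·1000·19.2/(19.2 + 5.2) = 62.1639
SG_new = 1 + 62.1639/1000

1.0622


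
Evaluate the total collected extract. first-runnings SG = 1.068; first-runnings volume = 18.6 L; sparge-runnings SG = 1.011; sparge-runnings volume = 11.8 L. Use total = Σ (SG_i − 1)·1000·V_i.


first = (1.068 − 1)·1000·18.6 = 1264.8000
sparge = (1.011 − 1)·1000·11.8 = 129.8000
total = 1264.8000 + 129.8000

1394.6000 gravity·L


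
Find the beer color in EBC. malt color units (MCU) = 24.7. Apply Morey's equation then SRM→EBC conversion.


SRM = 1.4922·MCU^0.6859;  EBC = SRM·1.97
SRM = 1.4922·24.7^0.6859 = 13.4610
EBC = 13.4610·1.97

26.5182 EBC


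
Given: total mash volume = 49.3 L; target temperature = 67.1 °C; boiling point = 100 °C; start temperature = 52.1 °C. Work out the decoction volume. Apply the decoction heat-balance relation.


V_dec = V_total·(T_target − T_start)/(T_boil − T_start)
V_dec = 49.3·(67.1 − 52.1)/(100 − 52.1)

15.4384 L


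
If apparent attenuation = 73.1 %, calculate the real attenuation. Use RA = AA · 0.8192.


RA = 73.1 · 0.8192

59.8835 %


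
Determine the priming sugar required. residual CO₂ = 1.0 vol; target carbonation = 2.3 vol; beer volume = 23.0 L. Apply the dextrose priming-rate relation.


sugar = (target − residual)·4.0·V
sugar = (2.3 − 1.0)·4.0·23.0

119.6000 g


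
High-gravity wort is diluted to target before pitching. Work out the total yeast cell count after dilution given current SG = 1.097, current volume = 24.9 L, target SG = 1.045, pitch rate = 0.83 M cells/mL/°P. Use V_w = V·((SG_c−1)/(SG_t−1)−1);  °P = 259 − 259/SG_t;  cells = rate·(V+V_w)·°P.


V_w = 24.9·((1.097−1)/(1.045−1)−1) = 28.7733
V_final = 24.9 + 28.7733 = 53.6733
°P = 259 − 259/1.045 = 11.1531
cells = 0.83·53.6733·11.1531

496.8584 billion cells


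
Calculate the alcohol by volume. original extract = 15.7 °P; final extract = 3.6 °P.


SG = 259/(259 − P);  ABV = (OG − FG)·131.25
OG = 259/(259 − 15.7) = 1.0645
FG = 259/(259 − 3.6) = 1.0141
ABV = (1.0645 − 1.0141)·131.25

6.6194 % ABV


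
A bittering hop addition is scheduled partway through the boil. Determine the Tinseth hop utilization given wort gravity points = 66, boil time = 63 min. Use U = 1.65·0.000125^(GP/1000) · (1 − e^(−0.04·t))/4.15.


bigness = 1.65·0.000125^(66/1000) = 0.9118
boil_factor = (1 − e^(−0.04·63))/4.15 = 0.2216
U = 0.9118 · 0.2216

0.2020


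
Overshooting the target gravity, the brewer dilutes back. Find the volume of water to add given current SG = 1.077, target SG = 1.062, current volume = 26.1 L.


V_water = V·((SG_curr − 1)/(SG_target − 1) − 1)
V_water = 26.1·((1.077 − 1)/(1.062 − 1) − 1)

6.3145 L


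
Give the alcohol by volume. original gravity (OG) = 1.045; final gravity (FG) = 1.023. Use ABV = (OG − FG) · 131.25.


ABV = (1.045 − 1.023) · 131.25

2.8875 % ABV


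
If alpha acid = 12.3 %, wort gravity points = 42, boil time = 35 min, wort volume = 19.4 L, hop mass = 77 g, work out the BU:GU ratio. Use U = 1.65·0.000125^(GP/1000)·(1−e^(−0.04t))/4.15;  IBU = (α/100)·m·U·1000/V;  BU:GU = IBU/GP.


U = 1.65·0.000125^(42/1000)·(1−e^(−0.04·35))/4.15 = 0.2054
IBU = (12.3/100)·77·0.2054·1000/19.4 = 100.2600
BU:GU = 100.2600/42

2.3871


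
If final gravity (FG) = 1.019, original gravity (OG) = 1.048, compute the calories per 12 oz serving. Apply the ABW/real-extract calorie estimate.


ABW = (OG−FG)·131.25·0.79/FG;  °P = 259 − 259/SG (for OG→OE and FG→AE);  RE = 0.1808·OE + 0.8192·AE;  Cal = (6.9·ABW + 4·(RE−0.1))·FG·3.55
ABW = (1.048 − 1.019)·131.25·0.79/1.019 = 2.9509
OE = 259 − 259/1.048 = 11.8626 °P
AE = 259 − 259/1.019 = 4.8292 °P
RE = 0.1808·11.8626 + 0.8192·4.8292 = 6.1009 °P
Cal = (6.9·2.9509 + 4·(6.1009−0.1))·1.019·3.55

160.4864 kcal


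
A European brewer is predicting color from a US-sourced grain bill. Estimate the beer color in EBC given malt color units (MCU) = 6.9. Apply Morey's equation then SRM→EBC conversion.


SRM = 1.4922·MCU^0.6859;  EBC = SRM·1.97
SRM = 1.4922·6.9^0.6859 = 5.6130
EBC = 5.6130·1.97

11.0576 EBC


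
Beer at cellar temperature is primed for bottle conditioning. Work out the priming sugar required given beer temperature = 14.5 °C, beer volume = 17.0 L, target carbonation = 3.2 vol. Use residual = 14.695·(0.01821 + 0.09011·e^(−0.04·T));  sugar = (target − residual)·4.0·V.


residual = 14.695·(0.01821 + 0.09011·e^(−0.04·14.5)) = 1.0090
sugar = (3.2 − 1.0090)·4.0·17.0

148.9884 g


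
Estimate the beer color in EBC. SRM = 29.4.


EBC = SRM · 1.97
EBC = 29.4 · 1.97

57.9180 EBC


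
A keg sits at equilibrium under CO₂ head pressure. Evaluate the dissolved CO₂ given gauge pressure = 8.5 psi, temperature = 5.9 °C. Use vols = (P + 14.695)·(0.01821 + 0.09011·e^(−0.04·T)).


vols = (8.5 + 14.695)·(0.01821 + 0.09011·e^(−0.04·5.9))

2.0731 volumes


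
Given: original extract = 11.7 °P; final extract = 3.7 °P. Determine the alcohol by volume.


SG = 259/(259 − P);  ABV = (OG − FG)·131.25
OG = 259/(259 − 11.7) = 1.0473
FG = 259/(259 − 3.7) = 1.0145
ABV = (1.0473 − 1.0145)·131.25

4.3074 % ABV


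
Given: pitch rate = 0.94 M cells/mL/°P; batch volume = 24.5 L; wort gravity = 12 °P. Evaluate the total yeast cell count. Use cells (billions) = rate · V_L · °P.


cells = 0.94 · 24.5 · 12

276.3600 billion cells


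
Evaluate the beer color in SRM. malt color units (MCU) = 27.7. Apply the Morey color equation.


SRM = 1.4922 · MCU^0.6859
SRM = 1.4922 · 27.7^0.6859

14.5621 SRM


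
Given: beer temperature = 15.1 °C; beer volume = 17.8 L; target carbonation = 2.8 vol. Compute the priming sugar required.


residual = 14.695·(0.01821 + 0.09011·e^(−0.04·T));  sugar = (target − residual)·4.0·V
residual = 14.695·(0.01821 + 0.09011·e^(−0.04·15.1)) = 0.9914
sugar = (2.8 − 0.9914)·4.0·17.8

128.7714 g


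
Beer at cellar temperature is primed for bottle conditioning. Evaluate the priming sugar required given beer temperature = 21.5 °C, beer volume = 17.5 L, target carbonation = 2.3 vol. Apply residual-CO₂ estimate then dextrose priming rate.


residual = 14.695·(0.01821 + 0.09011·e^(−0.04·T));  sugar = (target − residual)·4.0·V
residual = 14.695·(0.01821 + 0.09011·e^(−0.04·21.5)) = 0.8279
sugar = (2.3 − 0.8279)·4.0·17.5

103.0447 g


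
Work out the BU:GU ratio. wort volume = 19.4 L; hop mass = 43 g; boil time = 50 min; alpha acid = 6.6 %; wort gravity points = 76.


U = 1.65·0.000125^(GP/1000)·(1−e^(−0.04t))/4.15;  IBU = (α/100)·m·U·1000/V;  BU:GU = IBU/GP
U = 1.65·0.000125^(76/1000)·(1−e^(−0.04·50))/4.15 = 0.1736
IBU = (6.6/100)·43·0.1736·1000/19.4 = 25.4015
BU:GU = 25.4015/76

0.3342


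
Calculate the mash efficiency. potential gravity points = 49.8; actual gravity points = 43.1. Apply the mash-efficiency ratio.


efficiency = actual / potential × 100
efficiency = 43.1 / 49.8 × 100

86.5462 %


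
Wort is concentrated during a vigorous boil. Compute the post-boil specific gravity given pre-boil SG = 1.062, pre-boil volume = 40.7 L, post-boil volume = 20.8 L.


SG_post = 1 + (SG_pre − 1)·V_pre/V_post
pts_pre = (1.062 − 1)·1000 = 62.0000
pts_post = 62.0000·40.7/20.8 = 121.3173
SG_post = 1 + 121.3173/1000

1.1213


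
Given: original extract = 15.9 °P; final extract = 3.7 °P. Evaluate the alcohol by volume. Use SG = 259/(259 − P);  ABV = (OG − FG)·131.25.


OG = 259/(259 − 15.9) = 1.0654
FG = 259/(259 − 3.7) = 1.0145
ABV = (1.0654 − 1.0145)·131.25

6.6823 % ABV


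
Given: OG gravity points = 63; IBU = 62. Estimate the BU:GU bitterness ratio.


BU:GU = IBU / OG_points
BU:GU = 62 / 63

0.9841


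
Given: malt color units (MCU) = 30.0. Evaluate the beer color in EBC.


SRM = 1.4922·MCU^0.6859;  EBC = SRM·1.97
SRM = 1.4922·30.0^0.6859 = 15.3810
EBC = 15.3810·1.97

30.3006 EBC


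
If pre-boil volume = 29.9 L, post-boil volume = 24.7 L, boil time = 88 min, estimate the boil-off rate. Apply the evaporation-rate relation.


rate = (V_pre − V_post) / (t_min/60)
rate = (29.9 − 24.7) / (88/60)

3.5455 L/hr


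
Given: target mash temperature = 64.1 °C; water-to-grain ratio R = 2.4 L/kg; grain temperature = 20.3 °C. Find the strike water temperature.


T_strike = (0.41/R)·(T_mash − T_grain) + T_mash
T_strike = (0.41/2.4)·(64.1 − 20.3) + 64.1

71.5825 °C


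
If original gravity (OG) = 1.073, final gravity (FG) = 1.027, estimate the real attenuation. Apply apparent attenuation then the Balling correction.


AA = (OG−FG)/(OG−1)·100;  RA = AA·0.8192
AA = (1.073 − 1.027)/(1.073 − 1)·100 = 63.0137
RA = 63.0137·0.8192

51.6208 %


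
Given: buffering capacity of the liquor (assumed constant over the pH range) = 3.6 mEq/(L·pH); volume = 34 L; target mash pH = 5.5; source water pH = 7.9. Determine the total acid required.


acid = buffering capacity · (pH_source − pH_target) · V
acid = 3.6 · (7.9 − 5.5) · 34

293.7600 mEq


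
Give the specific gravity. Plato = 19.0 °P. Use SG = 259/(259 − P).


SG = 259/(259 − 19.0)

1.0792


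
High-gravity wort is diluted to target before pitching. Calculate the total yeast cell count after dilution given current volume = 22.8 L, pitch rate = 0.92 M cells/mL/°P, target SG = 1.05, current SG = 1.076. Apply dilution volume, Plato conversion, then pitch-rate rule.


V_w = V·((SG_c−1)/(SG_t−1)−1);  °P = 259 − 259/SG_t;  cells = rate·(V+V_w)·°P
V_w = 22.8·((1.076−1)/(1.05−1)−1) = 11.8560
V_final = 22.8 + 11.8560 = 34.6560
°P = 259 − 259/1.05 = 12.3333
cells = 0.92·34.6560·12.3333

393.2301 billion cells


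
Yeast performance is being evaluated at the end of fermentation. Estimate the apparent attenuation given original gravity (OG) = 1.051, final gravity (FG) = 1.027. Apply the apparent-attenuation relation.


AA = (OG − FG)/(OG − 1) · 100
AA = (1.051 − 1.027)/(1.051 − 1) · 100

47.0588 %


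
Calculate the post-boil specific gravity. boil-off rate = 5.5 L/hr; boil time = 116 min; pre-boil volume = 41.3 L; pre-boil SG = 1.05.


V_post = V_pre − rate·(t/60);  SG_post = 1 + (SG_pre−1)·V_pre/V_post
V_post = 41.3 − 5.5·(116/60) = 30.6667
SG_post = 1 + (1.05 − 1)·41.3/30.6667

1.0673


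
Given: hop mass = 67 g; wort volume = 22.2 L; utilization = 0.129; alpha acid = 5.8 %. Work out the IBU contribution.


IBU = (α/100)·mass·U·1000 / V
IBU = (5.8/100)·67·0.129·1000 / 22.2

22.5808 IBU


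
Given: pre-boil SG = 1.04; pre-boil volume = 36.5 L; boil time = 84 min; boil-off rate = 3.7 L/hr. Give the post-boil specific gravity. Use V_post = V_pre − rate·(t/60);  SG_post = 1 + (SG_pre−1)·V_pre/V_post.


V_post = 36.5 − 3.7·(84/60) = 31.3200
SG_post = 1 + (1.04 − 1)·36.5/31.3200

1.0466


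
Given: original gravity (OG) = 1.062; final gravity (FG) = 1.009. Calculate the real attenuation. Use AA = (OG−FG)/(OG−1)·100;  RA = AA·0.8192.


AA = (1.062 − 1.009)/(1.062 − 1)·100 = 85.4839
RA = 85.4839·0.8192

70.0284 %


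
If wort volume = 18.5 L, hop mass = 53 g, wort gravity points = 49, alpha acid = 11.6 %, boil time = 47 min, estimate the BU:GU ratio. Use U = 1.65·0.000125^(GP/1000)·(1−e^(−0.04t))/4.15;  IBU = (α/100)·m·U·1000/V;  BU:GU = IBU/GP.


U = 1.65·0.000125^(49/1000)·(1−e^(−0.04·47))/4.15 = 0.2169
IBU = (11.6/100)·53·0.2169·1000/18.5 = 72.0842
BU:GU = 72.0842/49

1.4711


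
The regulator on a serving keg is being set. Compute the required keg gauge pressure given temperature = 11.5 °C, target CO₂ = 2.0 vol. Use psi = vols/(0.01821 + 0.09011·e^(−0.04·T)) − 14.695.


psi = 2.0/(0.01821 + 0.09011·e^(−0.04·11.5)) − 14.695

11.9379 psi


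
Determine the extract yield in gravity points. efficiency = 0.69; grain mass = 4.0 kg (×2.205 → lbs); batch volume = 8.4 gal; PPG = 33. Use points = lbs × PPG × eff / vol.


lbs = 4.0 × 2.205 = 8.8200
points = 8.8200 × 33 × 0.69 / 8.4

23.9085 points


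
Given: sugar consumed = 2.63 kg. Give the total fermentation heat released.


Q = m_sugar · 590 kJ/kg
Q = 2.63 · 590

1551.7000 kJ


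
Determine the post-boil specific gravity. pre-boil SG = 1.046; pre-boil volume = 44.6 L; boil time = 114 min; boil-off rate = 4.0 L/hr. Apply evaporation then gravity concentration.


V_post = V_pre − rate·(t/60);  SG_post = 1 + (SG_pre−1)·V_pre/V_post
V_post = 44.6 − 4.0·(114/60) = 37.0000
SG_post = 1 + (1.046 − 1)·44.6/37.0000

1.0554


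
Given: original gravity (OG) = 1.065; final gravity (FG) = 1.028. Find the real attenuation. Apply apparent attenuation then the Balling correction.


AA = (OG−FG)/(OG−1)·100;  RA = AA·0.8192
AA = (1.065 − 1.028)/(1.065 − 1)·100 = 56.9231
RA = 56.9231·0.8192

46.6314 %
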